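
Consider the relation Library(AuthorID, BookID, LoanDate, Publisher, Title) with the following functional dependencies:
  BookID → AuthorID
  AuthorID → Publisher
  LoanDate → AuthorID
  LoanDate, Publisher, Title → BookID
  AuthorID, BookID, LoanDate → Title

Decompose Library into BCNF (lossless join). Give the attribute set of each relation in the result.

{AuthorID, BookID}; {AuthorID, Publisher}; {BookID, LoanDate, Title}

Candidate keys of the original relation: {BookID, LoanDate}, {LoanDate, Title}.
Within {AuthorID, BookID, LoanDate, Publisher, Title}: {BookID}⁺ ∩ {AuthorID, BookID, LoanDate, Publisher, Title} = {AuthorID, BookID, Publisher}, not the whole set, so BookID → AuthorID, Publisher violates BCNF; decompose into {AuthorID, BookID, Publisher} and {BookID, LoanDate, Title}.
Within {AuthorID, BookID, Publisher}: {AuthorID}⁺ ∩ {AuthorID, BookID, Publisher} = {AuthorID, Publisher}, not the whole set, so AuthorID → Publisher violates BCNF; decompose into {AuthorID, Publisher} and {AuthorID, BookID}.
{AuthorID, Publisher} is in BCNF.
{AuthorID, BookID} is in BCNF.
{BookID, LoanDate, Title} is in BCNF.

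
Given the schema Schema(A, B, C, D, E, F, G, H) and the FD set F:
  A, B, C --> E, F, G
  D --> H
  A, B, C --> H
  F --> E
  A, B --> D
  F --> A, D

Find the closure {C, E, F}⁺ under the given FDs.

Start with {C, E, F}.
F --> A, D applies; add {A, D} → now {A, C, D, E, F}.
D --> H applies; add {H} → now {A, C, D, E, F, H}.
No further FD applies.

{A, C, D, E, F, H}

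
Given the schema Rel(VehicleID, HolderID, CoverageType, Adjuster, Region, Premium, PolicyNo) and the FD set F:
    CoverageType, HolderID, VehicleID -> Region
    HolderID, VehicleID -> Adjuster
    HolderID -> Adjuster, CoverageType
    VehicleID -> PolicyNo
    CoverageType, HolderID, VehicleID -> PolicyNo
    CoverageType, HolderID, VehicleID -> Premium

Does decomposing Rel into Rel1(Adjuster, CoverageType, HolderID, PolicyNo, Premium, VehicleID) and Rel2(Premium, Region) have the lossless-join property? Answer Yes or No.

Common attributes: {Premium}; their closure is {Premium}.
Rel1 ⊄ {Premium} and Rel2 ⊄ {Premium}, so the split is lossy.

No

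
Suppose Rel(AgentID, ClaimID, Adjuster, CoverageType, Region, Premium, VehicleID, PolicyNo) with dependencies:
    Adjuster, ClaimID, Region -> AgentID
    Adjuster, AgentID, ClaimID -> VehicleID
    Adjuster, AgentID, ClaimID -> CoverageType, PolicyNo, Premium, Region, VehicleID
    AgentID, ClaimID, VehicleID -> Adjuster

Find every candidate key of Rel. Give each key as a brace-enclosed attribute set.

{Adjuster, AgentID, ClaimID}, {Adjuster, ClaimID, Region}, {AgentID, ClaimID, VehicleID}

{ClaimID} never appears on the right of any FD, so every key must include it.
{Adjuster, AgentID, ClaimID} is a candidate key since {Adjuster, AgentID, ClaimID}⁺ = {Adjuster, AgentID, ClaimID, CoverageType, PolicyNo, Premium, Region, VehicleID} covers every attribute.
{Adjuster, ClaimID, Region} is a candidate key since {Adjuster, ClaimID, Region}⁺ = {Adjuster, AgentID, ClaimID, CoverageType, PolicyNo, Premium, Region, VehicleID} covers every attribute.
{AgentID, ClaimID, VehicleID} is a candidate key since {AgentID, ClaimID, VehicleID}⁺ = {Adjuster, AgentID, ClaimID, CoverageType, PolicyNo, Premium, Region, VehicleID} covers every attribute.
Any other superkey properly contains one of these, so there are no further candidate keys.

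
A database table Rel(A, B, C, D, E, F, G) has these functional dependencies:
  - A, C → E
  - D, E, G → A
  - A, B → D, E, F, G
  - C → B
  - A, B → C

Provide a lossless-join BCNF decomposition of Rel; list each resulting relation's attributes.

{A, D, E, G}; {B, C}; {C, D, E, F, G}

Candidate keys of the original relation: {A, B}, {A, C}, {B, D, E, G}, {C, D, E, G}.
In {A, B, C, D, E, F, G}, {D, E, G} is not a superkey ({D, E, G}⁺ restricted to this set is {A, D, E, G}), so split on D, E, G → A into {A, D, E, G} and {B, C, D, E, F, G}.
{A, D, E, G}: every determinant is a superkey — BCNF.
In {B, C, D, E, F, G}, {C} is not a superkey ({C}⁺ restricted to this set is {B, C}), so split on C → B into {B, C} and {C, D, E, F, G}.
{B, C}: every determinant is a superkey — BCNF.
{C, D, E, F, G}: every determinant is a superkey — BCNF.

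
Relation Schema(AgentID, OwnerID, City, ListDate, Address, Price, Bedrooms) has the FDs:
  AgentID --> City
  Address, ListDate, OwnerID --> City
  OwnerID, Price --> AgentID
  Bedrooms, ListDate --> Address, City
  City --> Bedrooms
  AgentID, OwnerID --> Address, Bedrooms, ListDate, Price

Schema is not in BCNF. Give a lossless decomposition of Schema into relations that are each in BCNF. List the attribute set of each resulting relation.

{Address, AgentID, ListDate}; {AgentID, City}; {AgentID, ListDate, OwnerID, Price}; {Bedrooms, City}

Candidate keys of the original relation: {AgentID, OwnerID}, {OwnerID, Price}.
Within {Address, AgentID, Bedrooms, City, ListDate, OwnerID, Price}: {AgentID}⁺ ∩ {Address, AgentID, Bedrooms, City, ListDate, OwnerID, Price} = {AgentID, Bedrooms, City}, not the whole set, so AgentID --> Bedrooms, City violates BCNF; decompose into {AgentID, Bedrooms, City} and {Address, AgentID, ListDate, OwnerID, Price}.
Within {AgentID, Bedrooms, City}: {City}⁺ ∩ {AgentID, Bedrooms, City} = {Bedrooms, City}, not the whole set, so City --> Bedrooms violates BCNF; decompose into {Bedrooms, City} and {AgentID, City}.
{Bedrooms, City} is in BCNF.
{AgentID, City} is in BCNF.
Within {Address, AgentID, ListDate, OwnerID, Price}: {AgentID, ListDate}⁺ ∩ {Address, AgentID, ListDate, OwnerID, Price} = {Address, AgentID, ListDate}, not the whole set, so AgentID, ListDate --> Address violates BCNF; decompose into {Address, AgentID, ListDate} and {AgentID, ListDate, OwnerID, Price}.
{Address, AgentID, ListDate} is in BCNF.
{AgentID, ListDate, OwnerID, Price} is in BCNF.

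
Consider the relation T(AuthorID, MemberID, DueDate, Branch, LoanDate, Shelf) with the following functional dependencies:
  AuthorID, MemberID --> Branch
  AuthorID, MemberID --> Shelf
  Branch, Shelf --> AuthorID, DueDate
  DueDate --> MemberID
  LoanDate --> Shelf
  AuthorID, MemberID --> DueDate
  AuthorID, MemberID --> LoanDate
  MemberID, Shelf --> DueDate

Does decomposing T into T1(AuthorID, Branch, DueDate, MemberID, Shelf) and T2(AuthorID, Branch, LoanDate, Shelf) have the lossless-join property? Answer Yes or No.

Yes

T1 ∩ T2 = {AuthorID, Branch, Shelf}; its closure under F is {AuthorID, Branch, DueDate, LoanDate, MemberID, Shelf}.
This includes all of T1, so the common attributes are a superkey of T1 — the join is lossless.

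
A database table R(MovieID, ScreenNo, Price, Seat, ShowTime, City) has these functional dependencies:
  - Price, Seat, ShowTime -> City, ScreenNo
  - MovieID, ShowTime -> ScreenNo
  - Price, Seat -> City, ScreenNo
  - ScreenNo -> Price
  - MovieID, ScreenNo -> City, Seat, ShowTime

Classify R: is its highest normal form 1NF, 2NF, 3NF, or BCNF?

Candidate keys: {MovieID, Price, Seat}, {MovieID, ScreenNo}, {MovieID, ShowTime}. Prime attributes: {MovieID, Price, ScreenNo, Seat, ShowTime}.
Price, Seat, ShowTime -> City, ScreenNo: {Price, Seat, ShowTime}⁺ = {City, Price, ScreenNo, Seat, ShowTime}, which is not all of the attributes, so the left side is not a superkey — BCNF is violated.
Price, Seat, ShowTime -> City, ScreenNo determines the non-prime attribute {City} from a non-superkey — 3NF is violated.
Since {Price, Seat} ⊂ {MovieID, Price, Seat} and {Price, Seat}⁺ ⊇ {City} with {City} non-prime, there is a partial dependency; 2NF fails.

1NF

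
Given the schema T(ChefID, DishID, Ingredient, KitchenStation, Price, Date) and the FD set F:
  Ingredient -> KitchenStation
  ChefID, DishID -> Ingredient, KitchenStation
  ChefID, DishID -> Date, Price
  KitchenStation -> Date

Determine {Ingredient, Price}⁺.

Start with {Ingredient, Price}.
Ingredient -> KitchenStation applies; add {KitchenStation} → now {Ingredient, KitchenStation, Price}.
KitchenStation -> Date applies; add {Date} → now {Date, Ingredient, KitchenStation, Price}.
No further FD applies.

{Date, Ingredient, KitchenStation, Price}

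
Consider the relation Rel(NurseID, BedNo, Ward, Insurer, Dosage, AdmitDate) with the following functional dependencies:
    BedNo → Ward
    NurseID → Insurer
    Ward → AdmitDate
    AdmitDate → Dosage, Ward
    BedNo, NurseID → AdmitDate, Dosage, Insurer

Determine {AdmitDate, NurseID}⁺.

{AdmitDate, Dosage, Insurer, NurseID, Ward}

Start with {AdmitDate, NurseID}.
NurseID → Insurer applies; add {Insurer} → now {AdmitDate, Insurer, NurseID}.
AdmitDate → Dosage, Ward applies; add {Dosage, Ward} → now {AdmitDate, Dosage, Insurer, NurseID, Ward}.
No further FD applies.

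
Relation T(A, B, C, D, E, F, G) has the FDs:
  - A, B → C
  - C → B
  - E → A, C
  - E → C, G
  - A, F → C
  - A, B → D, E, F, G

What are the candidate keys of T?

{A, B}, {A, C}, {A, F}, {E}

{E} is a candidate key since {E}⁺ = {A, B, C, D, E, F, G} covers every attribute.
{A, B} is a candidate key since {A, B}⁺ = {A, B, C, D, E, F, G} covers every attribute.
{A, C} is a candidate key since {A, C}⁺ = {A, B, C, D, E, F, G} covers every attribute.
{A, F} is a candidate key since {A, F}⁺ = {A, B, C, D, E, F, G} covers every attribute.
These are minimal and exhaustive — every other superkey contains one of them.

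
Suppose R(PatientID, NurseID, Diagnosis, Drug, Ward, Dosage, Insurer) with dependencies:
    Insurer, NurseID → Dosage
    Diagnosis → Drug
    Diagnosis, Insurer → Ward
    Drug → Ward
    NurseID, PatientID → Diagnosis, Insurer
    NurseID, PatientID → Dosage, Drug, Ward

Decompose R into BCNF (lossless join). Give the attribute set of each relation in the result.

Candidate key of the original relation: {NurseID, PatientID}.
In {Diagnosis, Dosage, Drug, Insurer, NurseID, PatientID, Ward}, {Insurer, NurseID} is not a superkey ({Insurer, NurseID}⁺ restricted to this set is {Dosage, Insurer, NurseID}), so split on Insurer, NurseID → Dosage into {Dosage, Insurer, NurseID} and {Diagnosis, Drug, Insurer, NurseID, PatientID, Ward}.
{Dosage, Insurer, NurseID}: every determinant is a superkey — BCNF.
In {Diagnosis, Drug, Insurer, NurseID, PatientID, Ward}, {Diagnosis} is not a superkey ({Diagnosis}⁺ restricted to this set is {Diagnosis, Drug, Ward}), so split on Diagnosis → Drug, Ward into {Diagnosis, Drug, Ward} and {Diagnosis, Insurer, NurseID, PatientID}.
In {Diagnosis, Drug, Ward}, {Drug} is not a superkey ({Drug}⁺ restricted to this set is {Drug, Ward}), so split on Drug → Ward into {Drug, Ward} and {Diagnosis, Drug}.
{Drug, Ward}: every determinant is a superkey — BCNF.
{Diagnosis, Drug}: every determinant is a superkey — BCNF.
{Diagnosis, Insurer, NurseID, PatientID}: every determinant is a superkey — BCNF.

{Diagnosis, Drug}; {Diagnosis, Insurer, NurseID, PatientID}; {Dosage, Insurer, NurseID}; {Drug, Ward}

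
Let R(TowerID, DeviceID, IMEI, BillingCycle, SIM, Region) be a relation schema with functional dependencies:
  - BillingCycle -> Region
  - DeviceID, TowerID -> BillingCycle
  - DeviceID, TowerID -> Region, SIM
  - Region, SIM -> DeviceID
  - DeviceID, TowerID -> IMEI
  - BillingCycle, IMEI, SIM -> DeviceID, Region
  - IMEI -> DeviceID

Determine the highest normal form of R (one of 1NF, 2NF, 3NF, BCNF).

Candidate keys: {BillingCycle, SIM, TowerID}, {DeviceID, TowerID}, {IMEI, TowerID}, {Region, SIM, TowerID}. Prime attributes: {BillingCycle, DeviceID, IMEI, Region, SIM, TowerID}.
BillingCycle -> Region: {BillingCycle}⁺ = {BillingCycle, Region}, which is not all of the attributes, so the left side is not a superkey — BCNF is violated.
Since {Region} ⊆ prime attributes and every other non-superkey FD also has a prime right side, the schema is in 3NF.

3NF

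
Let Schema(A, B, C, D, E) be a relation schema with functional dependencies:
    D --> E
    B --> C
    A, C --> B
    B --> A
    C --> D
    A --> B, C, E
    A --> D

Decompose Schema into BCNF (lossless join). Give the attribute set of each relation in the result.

{A, B, C}; {C, D}; {D, E}

Candidate keys of the original relation: {A}, {B}.
Within {A, B, C, D, E}: {D}⁺ ∩ {A, B, C, D, E} = {D, E}, not the whole set, so D --> E violates BCNF; decompose into {D, E} and {A, B, C, D}.
{D, E} has no BCNF violation.
Within {A, B, C, D}: {C}⁺ ∩ {A, B, C, D} = {C, D}, not the whole set, so C --> D violates BCNF; decompose into {C, D} and {A, B, C}.
{C, D} has no BCNF violation.
{A, B, C} has no BCNF violation.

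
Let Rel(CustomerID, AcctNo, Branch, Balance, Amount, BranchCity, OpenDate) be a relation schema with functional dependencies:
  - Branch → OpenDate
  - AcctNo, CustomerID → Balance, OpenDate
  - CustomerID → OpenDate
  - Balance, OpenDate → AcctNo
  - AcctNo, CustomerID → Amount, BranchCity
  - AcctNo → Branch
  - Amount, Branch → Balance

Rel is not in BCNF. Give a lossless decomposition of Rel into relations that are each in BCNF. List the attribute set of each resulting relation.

Candidate keys of the original relation: {AcctNo, CustomerID}, {Amount, Branch, CustomerID}, {Balance, CustomerID}.
{AcctNo, Amount, Balance, Branch, BranchCity, CustomerID, OpenDate}: {Branch} determines {Branch, OpenDate} here but is not a superkey — split on Branch → OpenDate, giving {Branch, OpenDate} and {AcctNo, Amount, Balance, Branch, BranchCity, CustomerID}.
{Branch, OpenDate} is in BCNF.
{AcctNo, Amount, Balance, Branch, BranchCity, CustomerID}: {AcctNo} determines {AcctNo, Branch} here but is not a superkey — split on AcctNo → Branch, giving {AcctNo, Branch} and {AcctNo, Amount, Balance, BranchCity, CustomerID}.
{AcctNo, Branch} is in BCNF.
{AcctNo, Amount, Balance, BranchCity, CustomerID}: {AcctNo, Amount} determines {AcctNo, Amount, Balance} here but is not a superkey — split on AcctNo, Amount → Balance, giving {AcctNo, Amount, Balance} and {AcctNo, Amount, BranchCity, CustomerID}.
{AcctNo, Amount, Balance} is in BCNF.
{AcctNo, Amount, BranchCity, CustomerID} is in BCNF.

{AcctNo, Amount, Balance}; {AcctNo, Amount, BranchCity, CustomerID}; {AcctNo, Branch}; {Branch, OpenDate}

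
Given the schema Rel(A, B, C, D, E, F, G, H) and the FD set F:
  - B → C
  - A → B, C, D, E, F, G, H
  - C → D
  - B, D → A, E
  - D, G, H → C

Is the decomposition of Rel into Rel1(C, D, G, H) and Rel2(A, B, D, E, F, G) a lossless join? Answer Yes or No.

Rel1 ∩ Rel2 = {D, G}; its closure under F is {D, G}.
Neither Rel1 nor Rel2 is contained in that closure, so the decomposition is lossy.

No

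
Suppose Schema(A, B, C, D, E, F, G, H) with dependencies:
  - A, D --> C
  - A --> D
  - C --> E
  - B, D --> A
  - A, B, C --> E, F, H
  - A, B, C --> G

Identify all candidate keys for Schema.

{A, B}, {B, D}

{B} never appears on the right of any FD, so every key must include it.
{A, B}⁺ = {A, B, C, D, E, F, G, H}, which is every attribute, so {A, B} is a candidate key.
{B, D}⁺ = {A, B, C, D, E, F, G, H}, which is every attribute, so {B, D} is a candidate key.
These are minimal and exhaustive — every other superkey contains one of them.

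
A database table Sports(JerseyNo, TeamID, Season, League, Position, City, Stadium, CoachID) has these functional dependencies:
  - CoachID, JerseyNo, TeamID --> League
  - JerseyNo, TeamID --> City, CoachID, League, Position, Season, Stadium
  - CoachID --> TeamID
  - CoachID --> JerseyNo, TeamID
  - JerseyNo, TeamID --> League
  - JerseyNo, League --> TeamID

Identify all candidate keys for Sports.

{CoachID} is a candidate key since {CoachID}⁺ = {City, CoachID, JerseyNo, League, Position, Season, Stadium, TeamID} covers every attribute.
{JerseyNo, League} is a candidate key since {JerseyNo, League}⁺ = {City, CoachID, JerseyNo, League, Position, Season, Stadium, TeamID} covers every attribute.
{JerseyNo, TeamID} is a candidate key since {JerseyNo, TeamID}⁺ = {City, CoachID, JerseyNo, League, Position, Season, Stadium, TeamID} covers every attribute.
Any other superkey properly contains one of these, so there are no further candidate keys.

{CoachID}, {JerseyNo, League}, {JerseyNo, TeamID}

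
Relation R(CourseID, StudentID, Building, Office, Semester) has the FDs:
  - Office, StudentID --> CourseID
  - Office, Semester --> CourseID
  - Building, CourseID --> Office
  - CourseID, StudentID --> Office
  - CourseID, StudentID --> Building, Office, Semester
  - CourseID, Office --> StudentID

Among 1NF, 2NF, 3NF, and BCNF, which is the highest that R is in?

Candidate keys: {Building, CourseID}, {CourseID, Office}, {CourseID, StudentID}, {Office, Semester}, {Office, StudentID}. Prime attributes: {Building, CourseID, Office, Semester, StudentID}.
Each dependency's left side is a superkey — BCNF holds.

BCNF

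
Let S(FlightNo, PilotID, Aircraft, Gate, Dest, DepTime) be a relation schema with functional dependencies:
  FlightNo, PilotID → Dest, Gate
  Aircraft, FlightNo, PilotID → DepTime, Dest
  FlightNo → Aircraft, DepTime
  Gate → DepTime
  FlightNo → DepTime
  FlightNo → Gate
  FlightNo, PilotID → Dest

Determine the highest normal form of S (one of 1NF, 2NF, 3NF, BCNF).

Candidate key: {FlightNo, PilotID}. Prime attributes: {FlightNo, PilotID}.
For FlightNo → Aircraft, DepTime we have {FlightNo}⁺ = {Aircraft, DepTime, FlightNo, Gate}; {FlightNo} is not a superkey, so BCNF fails.
Because {Aircraft, DepTime} are non-prime and the left side of FlightNo → Aircraft, DepTime is not a superkey, the relation is not in 3NF.
{FlightNo} is a proper subset of the key {FlightNo, PilotID}, and {FlightNo}⁺ contains the non-prime attributes {Aircraft, DepTime, Gate} — a partial dependency, so 2NF is violated.

1NF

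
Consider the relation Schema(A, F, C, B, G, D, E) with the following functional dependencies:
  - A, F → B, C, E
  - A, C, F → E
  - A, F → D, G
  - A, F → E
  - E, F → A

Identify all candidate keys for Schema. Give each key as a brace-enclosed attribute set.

Attributes never on any right-hand side: {F} — every candidate key must contain it.
{A, F}⁺ = {A, B, C, D, E, F, G} — all of the relation — so {A, F} is a candidate key.
{E, F}⁺ = {A, B, C, D, E, F, G} — all of the relation — so {E, F} is a candidate key.
Any other superkey properly contains one of these, so there are no further candidate keys.

{A, F}, {E, F}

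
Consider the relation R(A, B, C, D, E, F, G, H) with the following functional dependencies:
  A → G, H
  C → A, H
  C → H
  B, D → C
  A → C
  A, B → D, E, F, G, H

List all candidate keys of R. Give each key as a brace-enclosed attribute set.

{A, B}, {B, C}, {B, D}

Attributes never on any right-hand side: {B} — every candidate key must contain it.
Closure of {A, B} is {A, B, C, D, E, F, G, H}, the whole schema; {A, B} is a candidate key.
Closure of {B, C} is {A, B, C, D, E, F, G, H}, the whole schema; {B, C} is a candidate key.
Closure of {B, D} is {A, B, C, D, E, F, G, H}, the whole schema; {B, D} is a candidate key.
These are minimal and exhaustive — every other superkey contains one of them.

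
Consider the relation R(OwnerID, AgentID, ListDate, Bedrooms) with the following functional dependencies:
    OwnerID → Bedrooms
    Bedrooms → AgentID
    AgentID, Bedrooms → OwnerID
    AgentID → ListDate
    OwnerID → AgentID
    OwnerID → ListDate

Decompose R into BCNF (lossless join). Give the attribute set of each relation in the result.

{AgentID, Bedrooms, OwnerID}; {AgentID, ListDate}

Candidate keys of the original relation: {Bedrooms}, {OwnerID}.
{AgentID, Bedrooms, ListDate, OwnerID}: {AgentID} determines {AgentID, ListDate} here but is not a superkey — split on AgentID → ListDate, giving {AgentID, ListDate} and {AgentID, Bedrooms, OwnerID}.
{AgentID, ListDate} has no BCNF violation.
{AgentID, Bedrooms, OwnerID} has no BCNF violation.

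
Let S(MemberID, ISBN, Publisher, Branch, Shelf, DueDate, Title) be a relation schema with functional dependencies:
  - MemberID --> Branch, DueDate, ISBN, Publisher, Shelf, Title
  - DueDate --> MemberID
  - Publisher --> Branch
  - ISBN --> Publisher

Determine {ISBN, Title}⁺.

{Branch, ISBN, Publisher, Title}

Start with {ISBN, Title}.
ISBN --> Publisher applies; add {Publisher} → now {ISBN, Publisher, Title}.
Publisher --> Branch applies; add {Branch} → now {Branch, ISBN, Publisher, Title}.
No further FD applies.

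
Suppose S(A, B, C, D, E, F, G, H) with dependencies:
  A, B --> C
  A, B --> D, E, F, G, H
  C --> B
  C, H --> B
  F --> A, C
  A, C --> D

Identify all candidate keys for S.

{A, B}, {A, C}, {F}

{F} is a candidate key since {F}⁺ = {A, B, C, D, E, F, G, H} covers every attribute.
{A, B} is a candidate key since {A, B}⁺ = {A, B, C, D, E, F, G, H} covers every attribute.
{A, C} is a candidate key since {A, C}⁺ = {A, B, C, D, E, F, G, H} covers every attribute.
Any other superkey properly contains one of these, so there are no further candidate keys.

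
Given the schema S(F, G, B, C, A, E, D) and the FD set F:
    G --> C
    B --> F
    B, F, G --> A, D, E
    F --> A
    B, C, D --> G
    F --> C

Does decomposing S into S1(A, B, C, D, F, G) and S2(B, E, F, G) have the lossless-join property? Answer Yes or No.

Yes

The shared attributes are {B, F, G} and {B, F, G}⁺ = {A, B, C, D, E, F, G}.
Since S1 ⊆ {A, B, C, D, E, F, G}, the intersection is a superkey of S1; the decomposition is lossless.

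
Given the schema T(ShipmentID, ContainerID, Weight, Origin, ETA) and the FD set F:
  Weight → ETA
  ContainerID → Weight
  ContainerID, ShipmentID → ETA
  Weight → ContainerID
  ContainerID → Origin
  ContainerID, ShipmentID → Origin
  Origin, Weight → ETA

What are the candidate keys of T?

Attributes never on any right-hand side: {ShipmentID} — every candidate key must contain it.
{ContainerID, ShipmentID}⁺ = {ContainerID, ETA, Origin, ShipmentID, Weight}, which is every attribute, so {ContainerID, ShipmentID} is a candidate key.
{ShipmentID, Weight}⁺ = {ContainerID, ETA, Origin, ShipmentID, Weight}, which is every attribute, so {ShipmentID, Weight} is a candidate key.
No proper subset of any of these is a key, and no other minimal superkey exists.

{ContainerID, ShipmentID}, {ShipmentID, Weight}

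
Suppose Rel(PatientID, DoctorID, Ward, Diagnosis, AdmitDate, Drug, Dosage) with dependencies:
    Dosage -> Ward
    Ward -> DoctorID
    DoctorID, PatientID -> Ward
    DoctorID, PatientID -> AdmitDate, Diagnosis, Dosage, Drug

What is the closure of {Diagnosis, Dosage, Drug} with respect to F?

{Diagnosis, DoctorID, Dosage, Drug, Ward}

Start with {Diagnosis, Dosage, Drug}.
Dosage -> Ward applies; add {Ward} → now {Diagnosis, Dosage, Drug, Ward}.
Ward -> DoctorID applies; add {DoctorID} → now {Diagnosis, DoctorID, Dosage, Drug, Ward}.
No further FD applies.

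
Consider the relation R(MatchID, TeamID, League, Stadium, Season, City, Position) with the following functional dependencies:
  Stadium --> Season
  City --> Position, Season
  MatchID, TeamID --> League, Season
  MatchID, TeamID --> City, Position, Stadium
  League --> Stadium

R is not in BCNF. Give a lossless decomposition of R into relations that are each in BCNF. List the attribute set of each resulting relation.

{City, League, MatchID, TeamID}; {City, Position}; {League, Stadium}; {Season, Stadium}

Candidate key of the original relation: {MatchID, TeamID}.
Within {City, League, MatchID, Position, Season, Stadium, TeamID}: {Stadium}⁺ ∩ {City, League, MatchID, Position, Season, Stadium, TeamID} = {Season, Stadium}, not the whole set, so Stadium --> Season violates BCNF; decompose into {Season, Stadium} and {City, League, MatchID, Position, Stadium, TeamID}.
{Season, Stadium} has no BCNF violation.
Within {City, League, MatchID, Position, Stadium, TeamID}: {City}⁺ ∩ {City, League, MatchID, Position, Stadium, TeamID} = {City, Position}, not the whole set, so City --> Position violates BCNF; decompose into {City, Position} and {City, League, MatchID, Stadium, TeamID}.
{City, Position} has no BCNF violation.
Within {City, League, MatchID, Stadium, TeamID}: {League}⁺ ∩ {City, League, MatchID, Stadium, TeamID} = {League, Stadium}, not the whole set, so League --> Stadium violates BCNF; decompose into {League, Stadium} and {City, League, MatchID, TeamID}.
{League, Stadium} has no BCNF violation.
{City, League, MatchID, TeamID} has no BCNF violation.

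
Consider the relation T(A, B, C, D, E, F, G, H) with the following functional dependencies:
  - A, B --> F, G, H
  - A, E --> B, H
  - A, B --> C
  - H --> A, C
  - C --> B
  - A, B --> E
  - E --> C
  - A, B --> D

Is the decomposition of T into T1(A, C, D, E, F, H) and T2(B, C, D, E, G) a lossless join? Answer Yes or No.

T1 ∩ T2 = {C, D, E}; its closure under F is {B, C, D, E}.
Neither T1 nor T2 is contained in that closure, so the decomposition is lossy.

No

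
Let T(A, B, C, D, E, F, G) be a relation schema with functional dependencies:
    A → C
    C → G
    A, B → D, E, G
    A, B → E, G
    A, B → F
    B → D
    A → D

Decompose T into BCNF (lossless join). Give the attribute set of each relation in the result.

{A, B, E, F}; {A, C, D}; {C, G}

Candidate key of the original relation: {A, B}.
In {A, B, C, D, E, F, G}, {A} is not a superkey ({A}⁺ restricted to this set is {A, C, D, G}), so split on A → C, D, G into {A, C, D, G} and {A, B, E, F}.
In {A, C, D, G}, {C} is not a superkey ({C}⁺ restricted to this set is {C, G}), so split on C → G into {C, G} and {A, C, D}.
{C, G} has no BCNF violation.
{A, C, D} has no BCNF violation.
{A, B, E, F} has no BCNF violation.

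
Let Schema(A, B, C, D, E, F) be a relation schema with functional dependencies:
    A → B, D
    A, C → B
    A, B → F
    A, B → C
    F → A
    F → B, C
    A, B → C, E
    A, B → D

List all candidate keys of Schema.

Closure of {A} is {A, B, C, D, E, F}, the whole schema; {A} is a candidate key.
Closure of {F} is {A, B, C, D, E, F}, the whole schema; {F} is a candidate key.
These are minimal and exhaustive — every other superkey contains one of them.

{A}, {F}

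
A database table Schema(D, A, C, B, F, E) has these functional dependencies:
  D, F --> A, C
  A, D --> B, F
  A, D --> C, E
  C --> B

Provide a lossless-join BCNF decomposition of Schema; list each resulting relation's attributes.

{A, C, D, E, F}; {B, C}

Candidate keys of the original relation: {A, D}, {D, F}.
Within {A, B, C, D, E, F}: {C}⁺ ∩ {A, B, C, D, E, F} = {B, C}, not the whole set, so C --> B violates BCNF; decompose into {B, C} and {A, C, D, E, F}.
{B, C}: every determinant is a superkey — BCNF.
{A, C, D, E, F}: every determinant is a superkey — BCNF.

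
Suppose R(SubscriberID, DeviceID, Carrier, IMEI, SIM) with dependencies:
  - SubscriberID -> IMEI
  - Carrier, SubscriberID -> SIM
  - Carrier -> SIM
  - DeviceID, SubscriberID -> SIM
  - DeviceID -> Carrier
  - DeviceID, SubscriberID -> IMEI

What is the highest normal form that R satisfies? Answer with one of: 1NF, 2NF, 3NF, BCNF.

Candidate key: {DeviceID, SubscriberID}. Prime attributes: {DeviceID, SubscriberID}.
For SubscriberID -> IMEI we have {SubscriberID}⁺ = {IMEI, SubscriberID}; {SubscriberID} is not a superkey, so BCNF fails.
SubscriberID -> IMEI determines the non-prime attribute {IMEI} from a non-superkey — 3NF is violated.
{DeviceID} is a proper subset of the key {DeviceID, SubscriberID}, and {DeviceID}⁺ contains the non-prime attributes {Carrier, SIM} — a partial dependency, so 2NF is violated.

1NF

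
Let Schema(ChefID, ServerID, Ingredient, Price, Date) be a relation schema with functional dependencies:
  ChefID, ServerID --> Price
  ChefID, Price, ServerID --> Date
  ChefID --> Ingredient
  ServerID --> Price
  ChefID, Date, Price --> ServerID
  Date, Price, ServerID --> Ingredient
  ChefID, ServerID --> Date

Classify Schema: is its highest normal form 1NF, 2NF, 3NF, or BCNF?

1NF

Candidate keys: {ChefID, Date, Price}, {ChefID, ServerID}. Prime attributes: {ChefID, Date, Price, ServerID}.
ChefID --> Ingredient breaks BCNF: {ChefID}⁺ = {ChefID, Ingredient}, so {ChefID} is not a superkey.
ChefID --> Ingredient has non-prime {Ingredient} on the right and a non-superkey on the left, so 3NF fails.
The proper key subset {ChefID} of {ChefID, ServerID} determines non-prime {Ingredient}, so the relation is not even in 2NF.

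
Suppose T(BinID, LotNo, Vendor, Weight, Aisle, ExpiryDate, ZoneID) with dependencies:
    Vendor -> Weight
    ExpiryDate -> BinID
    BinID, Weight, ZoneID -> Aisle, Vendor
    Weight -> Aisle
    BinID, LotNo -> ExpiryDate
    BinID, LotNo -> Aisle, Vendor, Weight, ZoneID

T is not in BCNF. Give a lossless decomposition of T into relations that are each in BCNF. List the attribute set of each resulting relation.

{Aisle, Weight}; {BinID, ExpiryDate}; {ExpiryDate, LotNo, Vendor, ZoneID}; {Vendor, Weight}

Candidate keys of the original relation: {BinID, LotNo}, {ExpiryDate, LotNo}.
{Aisle, BinID, ExpiryDate, LotNo, Vendor, Weight, ZoneID}: {Vendor} determines {Aisle, Vendor, Weight} here but is not a superkey — split on Vendor -> Aisle, Weight, giving {Aisle, Vendor, Weight} and {BinID, ExpiryDate, LotNo, Vendor, ZoneID}.
{Aisle, Vendor, Weight}: {Weight} determines {Aisle, Weight} here but is not a superkey — split on Weight -> Aisle, giving {Aisle, Weight} and {Vendor, Weight}.
{Aisle, Weight} has no BCNF violation.
{Vendor, Weight} has no BCNF violation.
{BinID, ExpiryDate, LotNo, Vendor, ZoneID}: {ExpiryDate} determines {BinID, ExpiryDate} here but is not a superkey — split on ExpiryDate -> BinID, giving {BinID, ExpiryDate} and {ExpiryDate, LotNo, Vendor, ZoneID}.
{BinID, ExpiryDate} has no BCNF violation.
{ExpiryDate, LotNo, Vendor, ZoneID} has no BCNF violation.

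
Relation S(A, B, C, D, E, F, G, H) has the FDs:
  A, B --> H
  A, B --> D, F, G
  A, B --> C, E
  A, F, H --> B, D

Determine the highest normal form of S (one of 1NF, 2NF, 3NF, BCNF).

BCNF

Candidate keys: {A, B}, {A, F, H}. Prime attributes: {A, B, F, H}.
The left-hand side of every FD is a superkey, so BCNF is satisfied.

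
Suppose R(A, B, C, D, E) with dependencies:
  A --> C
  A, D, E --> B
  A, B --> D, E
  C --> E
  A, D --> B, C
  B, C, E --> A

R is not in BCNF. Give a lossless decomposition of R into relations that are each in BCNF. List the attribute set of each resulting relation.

Candidate keys of the original relation: {A, B}, {A, D}, {B, C}.
In {A, B, C, D, E}, {A} is not a superkey ({A}⁺ restricted to this set is {A, C, E}), so split on A --> C, E into {A, C, E} and {A, B, D}.
In {A, C, E}, {C} is not a superkey ({C}⁺ restricted to this set is {C, E}), so split on C --> E into {C, E} and {A, C}.
{C, E} has no BCNF violation.
{A, C} has no BCNF violation.
{A, B, D} has no BCNF violation.

{A, B, D}; {A, C}; {C, E}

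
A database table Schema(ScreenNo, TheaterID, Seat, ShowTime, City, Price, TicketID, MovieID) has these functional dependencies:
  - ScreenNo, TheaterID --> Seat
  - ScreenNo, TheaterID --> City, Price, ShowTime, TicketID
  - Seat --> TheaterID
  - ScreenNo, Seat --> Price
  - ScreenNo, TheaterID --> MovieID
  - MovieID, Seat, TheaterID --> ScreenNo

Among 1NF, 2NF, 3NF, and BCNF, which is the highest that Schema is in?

3NF

Candidate keys: {MovieID, Seat}, {ScreenNo, Seat}, {ScreenNo, TheaterID}. Prime attributes: {MovieID, ScreenNo, Seat, TheaterID}.
Seat --> TheaterID breaks BCNF: {Seat}⁺ = {Seat, TheaterID}, so {Seat} is not a superkey.
But every attribute on its right side ({TheaterID}) is prime, and the same holds for every other non-superkey FD, so 3NF still holds.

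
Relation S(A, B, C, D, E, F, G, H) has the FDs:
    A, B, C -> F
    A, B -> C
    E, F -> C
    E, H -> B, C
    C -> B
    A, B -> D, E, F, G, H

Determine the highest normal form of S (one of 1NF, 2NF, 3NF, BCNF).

Candidate keys: {A, B}, {A, C}, {A, E, F}, {A, E, H}. Prime attributes: {A, B, C, E, F, H}.
E, F -> C: {E, F}⁺ = {B, C, E, F}, which is not all of the attributes, so the left side is not a superkey — BCNF is violated.
But every attribute on its right side ({C}) is prime, and the same holds for every other non-superkey FD, so 3NF still holds.

3NF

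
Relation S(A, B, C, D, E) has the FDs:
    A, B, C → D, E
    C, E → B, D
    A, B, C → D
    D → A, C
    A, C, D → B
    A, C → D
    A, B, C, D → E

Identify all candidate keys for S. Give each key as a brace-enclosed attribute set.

{A, C}, {C, E}, {D}

{D} is a candidate key since {D}⁺ = {A, B, C, D, E} covers every attribute.
{A, C} is a candidate key since {A, C}⁺ = {A, B, C, D, E} covers every attribute.
{C, E} is a candidate key since {C, E}⁺ = {A, B, C, D, E} covers every attribute.
Any other superkey properly contains one of these, so there are no further candidate keys.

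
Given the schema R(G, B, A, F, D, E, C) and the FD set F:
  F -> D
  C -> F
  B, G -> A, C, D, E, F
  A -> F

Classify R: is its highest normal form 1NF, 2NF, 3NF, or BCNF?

Candidate key: {B, G}. Prime attributes: {B, G}.
For F -> D we have {F}⁺ = {D, F}; {F} is not a superkey, so BCNF fails.
F -> D determines the non-prime attribute {D} from a non-superkey — 3NF is violated.
No non-prime attribute depends on a proper subset of any candidate key, so 2NF holds.

2NF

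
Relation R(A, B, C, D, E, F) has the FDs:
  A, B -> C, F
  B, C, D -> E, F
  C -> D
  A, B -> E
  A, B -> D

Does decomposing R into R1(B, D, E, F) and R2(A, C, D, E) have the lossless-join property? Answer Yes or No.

No

The shared attributes are {D, E} and {D, E}⁺ = {D, E}.
R1 ⊄ {D, E} and R2 ⊄ {D, E}, so the split is lossy.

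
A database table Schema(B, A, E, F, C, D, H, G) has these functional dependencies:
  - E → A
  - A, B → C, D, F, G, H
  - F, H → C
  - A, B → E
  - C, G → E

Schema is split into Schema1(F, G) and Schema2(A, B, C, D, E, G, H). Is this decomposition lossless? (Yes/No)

Schema1 ∩ Schema2 = {G}; its closure under F is {G}.
Schema1 ⊄ {G} and Schema2 ⊄ {G}, so the split is lossy.

No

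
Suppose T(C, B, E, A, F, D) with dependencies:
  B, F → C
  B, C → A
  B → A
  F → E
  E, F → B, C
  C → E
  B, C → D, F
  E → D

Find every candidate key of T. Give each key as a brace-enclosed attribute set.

{B, C}, {F}

{F} is a candidate key since {F}⁺ = {A, B, C, D, E, F} covers every attribute.
{B, C} is a candidate key since {B, C}⁺ = {A, B, C, D, E, F} covers every attribute.
No proper subset of any of these is a key, and no other minimal superkey exists.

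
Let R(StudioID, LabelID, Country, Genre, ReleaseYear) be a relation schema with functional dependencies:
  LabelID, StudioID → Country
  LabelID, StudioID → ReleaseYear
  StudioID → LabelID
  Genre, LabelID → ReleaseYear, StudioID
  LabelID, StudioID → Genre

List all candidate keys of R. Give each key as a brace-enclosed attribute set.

{Genre, LabelID}, {StudioID}

{StudioID}⁺ = {Country, Genre, LabelID, ReleaseYear, StudioID}, which is every attribute, so {StudioID} is a candidate key.
{Genre, LabelID}⁺ = {Country, Genre, LabelID, ReleaseYear, StudioID}, which is every attribute, so {Genre, LabelID} is a candidate key.
Any other superkey properly contains one of these, so there are no further candidate keys.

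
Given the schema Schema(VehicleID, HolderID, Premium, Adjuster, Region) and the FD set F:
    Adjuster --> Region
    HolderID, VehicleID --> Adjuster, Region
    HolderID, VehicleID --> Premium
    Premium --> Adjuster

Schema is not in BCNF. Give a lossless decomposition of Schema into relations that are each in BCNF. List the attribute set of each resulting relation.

Candidate key of the original relation: {HolderID, VehicleID}.
{Adjuster, HolderID, Premium, Region, VehicleID}: {Adjuster} determines {Adjuster, Region} here but is not a superkey — split on Adjuster --> Region, giving {Adjuster, Region} and {Adjuster, HolderID, Premium, VehicleID}.
{Adjuster, Region} has no BCNF violation.
{Adjuster, HolderID, Premium, VehicleID}: {Premium} determines {Adjuster, Premium} here but is not a superkey — split on Premium --> Adjuster, giving {Adjuster, Premium} and {HolderID, Premium, VehicleID}.
{Adjuster, Premium} has no BCNF violation.
{HolderID, Premium, VehicleID} has no BCNF violation.

{Adjuster, Premium}; {Adjuster, Region}; {HolderID, Premium, VehicleID}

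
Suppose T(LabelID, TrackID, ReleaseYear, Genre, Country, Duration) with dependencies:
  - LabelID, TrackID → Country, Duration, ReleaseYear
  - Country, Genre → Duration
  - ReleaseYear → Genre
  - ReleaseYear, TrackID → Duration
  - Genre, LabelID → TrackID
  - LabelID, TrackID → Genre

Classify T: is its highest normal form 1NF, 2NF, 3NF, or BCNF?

Candidate keys: {Genre, LabelID}, {LabelID, ReleaseYear}, {LabelID, TrackID}. Prime attributes: {Genre, LabelID, ReleaseYear, TrackID}.
For Country, Genre → Duration we have {Country, Genre}⁺ = {Country, Duration, Genre}; {Country, Genre} is not a superkey, so BCNF fails.
Country, Genre → Duration determines the non-prime attribute {Duration} from a non-superkey — 3NF is violated.
Checking every proper subset of each key, none determines a non-prime attribute — 2NF is satisfied.

2NF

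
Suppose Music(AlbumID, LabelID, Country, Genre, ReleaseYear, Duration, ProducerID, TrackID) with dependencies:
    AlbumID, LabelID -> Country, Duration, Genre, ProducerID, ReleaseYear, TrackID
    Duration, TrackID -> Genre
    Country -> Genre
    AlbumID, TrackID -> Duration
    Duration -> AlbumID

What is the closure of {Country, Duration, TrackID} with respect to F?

Start with {Country, Duration, TrackID}.
Duration, TrackID -> Genre applies; add {Genre} → now {Country, Duration, Genre, TrackID}.
Duration -> AlbumID applies; add {AlbumID} → now {AlbumID, Country, Duration, Genre, TrackID}.
No further FD applies.

{AlbumID, Country, Duration, Genre, TrackID}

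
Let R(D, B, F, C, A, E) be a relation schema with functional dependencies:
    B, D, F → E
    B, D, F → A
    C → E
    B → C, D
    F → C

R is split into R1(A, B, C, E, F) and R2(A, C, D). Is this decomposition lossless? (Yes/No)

No

Common attributes: {A, C}; their closure is {A, C, E}.
Neither R1 nor R2 is contained in that closure, so the decomposition is lossy.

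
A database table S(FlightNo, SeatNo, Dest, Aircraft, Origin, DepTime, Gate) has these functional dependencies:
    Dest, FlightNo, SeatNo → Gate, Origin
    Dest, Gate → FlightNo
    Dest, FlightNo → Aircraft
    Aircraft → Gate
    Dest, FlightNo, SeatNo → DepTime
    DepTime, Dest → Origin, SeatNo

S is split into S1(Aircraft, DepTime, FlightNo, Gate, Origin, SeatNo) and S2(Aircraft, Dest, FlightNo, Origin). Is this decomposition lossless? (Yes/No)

Common attributes: {Aircraft, FlightNo, Origin}; their closure is {Aircraft, FlightNo, Gate, Origin}.
The closure covers neither S1 nor S2 entirely; the join is not lossless.

No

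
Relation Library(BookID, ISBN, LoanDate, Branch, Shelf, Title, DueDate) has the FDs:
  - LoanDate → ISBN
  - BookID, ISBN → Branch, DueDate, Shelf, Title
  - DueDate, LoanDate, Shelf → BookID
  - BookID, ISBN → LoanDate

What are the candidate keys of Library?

{BookID, ISBN}, {BookID, LoanDate}, {DueDate, LoanDate, Shelf}

Closure of {BookID, ISBN} is {BookID, Branch, DueDate, ISBN, LoanDate, Shelf, Title}, the whole schema; {BookID, ISBN} is a candidate key.
Closure of {BookID, LoanDate} is {BookID, Branch, DueDate, ISBN, LoanDate, Shelf, Title}, the whole schema; {BookID, LoanDate} is a candidate key.
Closure of {DueDate, LoanDate, Shelf} is {BookID, Branch, DueDate, ISBN, LoanDate, Shelf, Title}, the whole schema; {DueDate, LoanDate, Shelf} is a candidate key.
Any other superkey properly contains one of these, so there are no further candidate keys.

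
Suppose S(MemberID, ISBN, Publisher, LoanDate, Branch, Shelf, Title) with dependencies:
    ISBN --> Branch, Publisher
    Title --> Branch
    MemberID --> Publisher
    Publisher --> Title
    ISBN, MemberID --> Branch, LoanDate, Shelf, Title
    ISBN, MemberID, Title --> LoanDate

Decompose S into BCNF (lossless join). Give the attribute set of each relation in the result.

Candidate key of the original relation: {ISBN, MemberID}.
{Branch, ISBN, LoanDate, MemberID, Publisher, Shelf, Title}: {ISBN} determines {Branch, ISBN, Publisher, Title} here but is not a superkey — split on ISBN --> Branch, Publisher, Title, giving {Branch, ISBN, Publisher, Title} and {ISBN, LoanDate, MemberID, Shelf}.
{Branch, ISBN, Publisher, Title}: {Title} determines {Branch, Title} here but is not a superkey — split on Title --> Branch, giving {Branch, Title} and {ISBN, Publisher, Title}.
{Branch, Title} has no BCNF violation.
{ISBN, Publisher, Title}: {Publisher} determines {Publisher, Title} here but is not a superkey — split on Publisher --> Title, giving {Publisher, Title} and {ISBN, Publisher}.
{Publisher, Title} has no BCNF violation.
{ISBN, Publisher} has no BCNF violation.
{ISBN, LoanDate, MemberID, Shelf} has no BCNF violation.

{Branch, Title}; {ISBN, LoanDate, MemberID, Shelf}; {ISBN, Publisher}; {Publisher, Title}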